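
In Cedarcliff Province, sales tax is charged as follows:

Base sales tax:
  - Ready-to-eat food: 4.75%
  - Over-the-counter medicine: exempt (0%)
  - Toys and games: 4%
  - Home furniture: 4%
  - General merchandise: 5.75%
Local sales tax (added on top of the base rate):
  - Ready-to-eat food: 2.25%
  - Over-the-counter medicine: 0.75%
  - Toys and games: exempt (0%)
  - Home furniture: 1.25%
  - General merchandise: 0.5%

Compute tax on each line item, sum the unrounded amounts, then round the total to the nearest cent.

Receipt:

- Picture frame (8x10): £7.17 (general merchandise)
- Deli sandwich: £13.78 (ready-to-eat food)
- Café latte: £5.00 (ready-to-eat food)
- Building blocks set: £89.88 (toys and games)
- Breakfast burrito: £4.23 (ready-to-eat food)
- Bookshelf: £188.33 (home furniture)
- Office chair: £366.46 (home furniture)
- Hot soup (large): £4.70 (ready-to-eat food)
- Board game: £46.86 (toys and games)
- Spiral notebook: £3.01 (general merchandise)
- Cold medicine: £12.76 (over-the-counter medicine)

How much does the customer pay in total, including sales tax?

£779.45

Picture frame (8x10) £7.17: general merchandise → 5.75% + 0.5% local = 6.25% → £0.448125
Deli sandwich £13.78: ready-to-eat food → 4.75% + 2.25% local = 7% → £0.9646
Café latte £5.00: ready-to-eat food → 4.75% + 2.25% local = 7% → £0.35
Building blocks set £89.88: toys and games → 4% + 0% local = 4% → £3.5952
Breakfast burrito £4.23: ready-to-eat food → 4.75% + 2.25% local = 7% → £0.2961
Bookshelf £188.33: home furniture → 4% + 1.25% local = 5.25% → £9.887325
Office chair £366.46: home furniture → 4% + 1.25% local = 5.25% → £19.23915
Hot soup (large) £4.70: ready-to-eat food → 4.75% + 2.25% local = 7% → £0.329
Board game £46.86: toys and games → 4% + 0% local = 4% → £1.8744
Spiral notebook £3.01: general merchandise → 5.75% + 0.5% local = 6.25% → £0.188125
Cold medicine £12.76: over-the-counter medicine → 0% + 0.75% local = 0.75% → £0.0957
Subtotal = £742.18; unrounded tax = £37.267725 → £37.27; total due = £779.45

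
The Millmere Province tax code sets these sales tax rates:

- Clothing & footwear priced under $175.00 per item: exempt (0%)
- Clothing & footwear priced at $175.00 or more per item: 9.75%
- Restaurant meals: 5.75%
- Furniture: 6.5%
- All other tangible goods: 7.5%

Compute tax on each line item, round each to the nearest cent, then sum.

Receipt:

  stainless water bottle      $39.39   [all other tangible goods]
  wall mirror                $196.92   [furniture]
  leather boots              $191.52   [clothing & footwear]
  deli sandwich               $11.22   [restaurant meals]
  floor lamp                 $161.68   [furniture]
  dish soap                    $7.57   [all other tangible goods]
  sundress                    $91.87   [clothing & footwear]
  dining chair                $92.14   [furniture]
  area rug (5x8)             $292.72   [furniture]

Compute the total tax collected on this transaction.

Stainless water bottle $39.39: all other tangible goods → 7.5% → $2.95
Wall mirror $196.92: furniture → 6.5% → $12.80
Leather boots $191.52: clothing & footwear, $175.00 or more → 9.75% → $18.67
Deli sandwich $11.22: restaurant meals → 5.75% → $0.65
Floor lamp $161.68: furniture → 6.5% → $10.51
Dish soap $7.57: all other tangible goods → 7.5% → $0.57
Sundress $91.87: clothing & footwear, under $175.00 → 0% → $0.00
Dining chair $92.14: furniture → 6.5% → $5.99
Area rug (5x8) $292.72: furniture → 6.5% → $19.03
Total tax = $2.95 + $12.80 + $18.67 + $0.65 + $10.51 + $0.57 + $5.99 + $19.03 = $71.17

$71.17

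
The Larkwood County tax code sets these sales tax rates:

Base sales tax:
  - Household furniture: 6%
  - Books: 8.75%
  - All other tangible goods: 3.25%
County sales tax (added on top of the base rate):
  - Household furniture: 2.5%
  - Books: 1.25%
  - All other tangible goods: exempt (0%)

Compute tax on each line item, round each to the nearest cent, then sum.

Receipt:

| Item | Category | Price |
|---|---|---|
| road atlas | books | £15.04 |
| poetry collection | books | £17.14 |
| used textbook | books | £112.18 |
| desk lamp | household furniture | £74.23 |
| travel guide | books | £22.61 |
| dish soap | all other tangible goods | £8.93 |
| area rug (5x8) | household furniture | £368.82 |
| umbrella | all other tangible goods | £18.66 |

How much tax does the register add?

£55.25

Road atlas £15.04: books → 8.75% + 1.25% county = 10% → £1.50
Poetry collection £17.14: books → 8.75% + 1.25% county = 10% → £1.71
Used textbook £112.18: books → 8.75% + 1.25% county = 10% → £11.22
Desk lamp £74.23: household furniture → 6% + 2.5% county = 8.5% → £6.31
Travel guide £22.61: books → 8.75% + 1.25% county = 10% → £2.26
Dish soap £8.93: all other tangible goods → 3.25% + 0% county = 3.25% → £0.29
Area rug (5x8) £368.82: household furniture → 6% + 2.5% county = 8.5% → £31.35
Umbrella £18.66: all other tangible goods → 3.25% + 0% county = 3.25% → £0.61
Total tax = £1.50 + £1.71 + £11.22 + £6.31 + £2.26 + £0.29 + £31.35 + £0.61 = £55.25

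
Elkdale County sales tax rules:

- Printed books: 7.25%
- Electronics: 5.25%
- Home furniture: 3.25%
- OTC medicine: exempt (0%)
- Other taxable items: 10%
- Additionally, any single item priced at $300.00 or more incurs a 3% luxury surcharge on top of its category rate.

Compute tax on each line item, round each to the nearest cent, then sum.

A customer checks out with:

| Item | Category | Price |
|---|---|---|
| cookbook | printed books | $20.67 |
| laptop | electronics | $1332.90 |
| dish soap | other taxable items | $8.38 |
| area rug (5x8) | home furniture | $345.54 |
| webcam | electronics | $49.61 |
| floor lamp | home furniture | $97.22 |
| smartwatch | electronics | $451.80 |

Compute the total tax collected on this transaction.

Cookbook $20.67: printed books → 7.25% → $1.50
Laptop $1332.90: electronics → 5.25% + 3% surcharge = 8.25% → $109.96
Dish soap $8.38: other taxable items → 10% → $0.84
Area rug (5x8) $345.54: home furniture → 3.25% + 3% surcharge = 6.25% → $21.60
Webcam $49.61: electronics → 5.25% → $2.60
Floor lamp $97.22: home furniture → 3.25% → $3.16
Smartwatch $451.80: electronics → 5.25% + 3% surcharge = 8.25% → $37.27
Total tax = $1.50 + $109.96 + $0.84 + $21.60 + $2.60 + $3.16 + $37.27 = $176.93

$176.93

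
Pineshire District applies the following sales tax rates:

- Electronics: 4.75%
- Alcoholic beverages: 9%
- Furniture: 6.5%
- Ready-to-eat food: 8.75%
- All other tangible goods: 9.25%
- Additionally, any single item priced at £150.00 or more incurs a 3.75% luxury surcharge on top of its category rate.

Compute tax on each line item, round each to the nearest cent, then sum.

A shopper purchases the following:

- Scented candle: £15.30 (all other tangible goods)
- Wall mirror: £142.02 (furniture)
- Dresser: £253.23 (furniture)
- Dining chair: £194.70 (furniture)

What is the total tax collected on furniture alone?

Wall mirror £142.02: furniture → 6.5% → £9.23
Dresser £253.23: furniture → 6.5% + 3.75% surcharge = 10.25% → £25.96
Dining chair £194.70: furniture → 6.5% + 3.75% surcharge = 10.25% → £19.96
Tax on furniture = £9.23 + £25.96 + £19.96 = £55.15

£55.15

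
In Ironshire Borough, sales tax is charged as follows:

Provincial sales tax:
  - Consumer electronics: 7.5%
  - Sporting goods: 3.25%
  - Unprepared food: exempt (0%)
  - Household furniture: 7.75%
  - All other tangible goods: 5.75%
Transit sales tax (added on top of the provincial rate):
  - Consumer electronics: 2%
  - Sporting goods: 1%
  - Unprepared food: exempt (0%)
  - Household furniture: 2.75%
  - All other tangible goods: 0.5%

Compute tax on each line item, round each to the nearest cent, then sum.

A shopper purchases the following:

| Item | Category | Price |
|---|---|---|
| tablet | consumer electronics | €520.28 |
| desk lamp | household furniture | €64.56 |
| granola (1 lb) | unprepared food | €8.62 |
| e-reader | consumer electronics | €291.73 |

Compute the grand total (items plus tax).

Tablet €520.28: consumer electronics → 7.5% + 2% transit = 9.5% → €49.43
Desk lamp €64.56: household furniture → 7.75% + 2.75% transit = 10.5% → €6.78
Granola (1 lb) €8.62: unprepared food → 0% + 0% transit = 0% → €0.00
E-reader €291.73: consumer electronics → 7.5% + 2% transit = 9.5% → €27.71
Subtotal = €885.19; tax = €83.92; total due = €969.11

€969.11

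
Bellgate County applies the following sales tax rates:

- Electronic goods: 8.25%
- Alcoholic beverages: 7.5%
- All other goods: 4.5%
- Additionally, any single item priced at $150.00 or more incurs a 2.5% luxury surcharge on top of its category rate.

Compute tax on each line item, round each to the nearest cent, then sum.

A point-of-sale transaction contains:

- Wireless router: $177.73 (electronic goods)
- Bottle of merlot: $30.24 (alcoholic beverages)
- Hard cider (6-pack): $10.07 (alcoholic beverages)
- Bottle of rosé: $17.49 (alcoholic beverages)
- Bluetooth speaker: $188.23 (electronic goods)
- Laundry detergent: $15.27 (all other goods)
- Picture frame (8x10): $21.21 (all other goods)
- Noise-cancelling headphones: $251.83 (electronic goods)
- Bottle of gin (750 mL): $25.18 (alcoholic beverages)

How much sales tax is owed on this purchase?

Wireless router $177.73: electronic goods → 8.25% + 2.5% surcharge = 10.75% → $19.11
Bottle of merlot $30.24: alcoholic beverages → 7.5% → $2.27
Hard cider (6-pack) $10.07: alcoholic beverages → 7.5% → $0.76
Bottle of rosé $17.49: alcoholic beverages → 7.5% → $1.31
Bluetooth speaker $188.23: electronic goods → 8.25% + 2.5% surcharge = 10.75% → $20.23
Laundry detergent $15.27: all other goods → 4.5% → $0.69
Picture frame (8x10) $21.21: all other goods → 4.5% → $0.95
Noise-cancelling headphones $251.83: electronic goods → 8.25% + 2.5% surcharge = 10.75% → $27.07
Bottle of gin (750 mL) $25.18: alcoholic beverages → 7.5% → $1.89
Total tax = $19.11 + $2.27 + $0.76 + $1.31 + $20.23 + $0.69 + $0.95 + $27.07 + $1.89 = $74.28

$74.28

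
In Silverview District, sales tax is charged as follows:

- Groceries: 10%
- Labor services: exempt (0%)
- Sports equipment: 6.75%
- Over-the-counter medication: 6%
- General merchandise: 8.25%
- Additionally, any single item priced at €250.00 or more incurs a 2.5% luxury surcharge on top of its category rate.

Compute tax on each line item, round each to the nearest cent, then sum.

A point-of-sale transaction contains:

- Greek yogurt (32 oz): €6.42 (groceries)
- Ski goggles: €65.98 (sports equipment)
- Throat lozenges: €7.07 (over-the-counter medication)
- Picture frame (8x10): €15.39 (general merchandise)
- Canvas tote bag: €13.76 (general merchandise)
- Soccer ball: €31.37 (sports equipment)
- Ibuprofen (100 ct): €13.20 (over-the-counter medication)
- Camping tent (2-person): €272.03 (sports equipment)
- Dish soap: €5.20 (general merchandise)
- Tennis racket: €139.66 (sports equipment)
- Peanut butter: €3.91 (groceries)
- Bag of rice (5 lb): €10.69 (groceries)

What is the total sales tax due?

€47.31

Greek yogurt (32 oz) €6.42: groceries → 10% → €0.64
Ski goggles €65.98: sports equipment → 6.75% → €4.45
Throat lozenges €7.07: over-the-counter medication → 6% → €0.42
Picture frame (8x10) €15.39: general merchandise → 8.25% → €1.27
Canvas tote bag €13.76: general merchandise → 8.25% → €1.14
Soccer ball €31.37: sports equipment → 6.75% → €2.12
Ibuprofen (100 ct) €13.20: over-the-counter medication → 6% → €0.79
Camping tent (2-person) €272.03: sports equipment → 6.75% + 2.5% surcharge = 9.25% → €25.16
Dish soap €5.20: general merchandise → 8.25% → €0.43
Tennis racket €139.66: sports equipment → 6.75% → €9.43
Peanut butter €3.91: groceries → 10% → €0.39
Bag of rice (5 lb) €10.69: groceries → 10% → €1.07
Total tax = €0.64 + €4.45 + €0.42 + €1.27 + €1.14 + €2.12 + €0.79 + €25.16 + €0.43 + €9.43 + €0.39 + €1.07 = €47.31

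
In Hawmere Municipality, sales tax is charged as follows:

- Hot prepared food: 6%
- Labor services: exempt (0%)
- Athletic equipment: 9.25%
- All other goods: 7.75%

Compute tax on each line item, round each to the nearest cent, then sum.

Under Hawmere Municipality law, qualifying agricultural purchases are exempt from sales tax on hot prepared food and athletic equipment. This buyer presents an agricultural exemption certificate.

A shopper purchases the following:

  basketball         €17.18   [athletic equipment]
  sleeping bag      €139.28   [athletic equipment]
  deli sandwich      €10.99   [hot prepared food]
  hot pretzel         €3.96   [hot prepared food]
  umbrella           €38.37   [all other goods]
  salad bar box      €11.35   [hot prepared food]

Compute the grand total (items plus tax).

Basketball €17.18: athletic equipment, buyer-exempt → 0% → €0.00
Sleeping bag €139.28: athletic equipment, buyer-exempt → 0% → €0.00
Deli sandwich €10.99: hot prepared food, buyer-exempt → 0% → €0.00
Hot pretzel €3.96: hot prepared food, buyer-exempt → 0% → €0.00
Umbrella €38.37: all other goods → 7.75% → €2.97
Salad bar box €11.35: hot prepared food, buyer-exempt → 0% → €0.00
Subtotal = €221.13; tax = €2.97; total due = €224.10

€224.10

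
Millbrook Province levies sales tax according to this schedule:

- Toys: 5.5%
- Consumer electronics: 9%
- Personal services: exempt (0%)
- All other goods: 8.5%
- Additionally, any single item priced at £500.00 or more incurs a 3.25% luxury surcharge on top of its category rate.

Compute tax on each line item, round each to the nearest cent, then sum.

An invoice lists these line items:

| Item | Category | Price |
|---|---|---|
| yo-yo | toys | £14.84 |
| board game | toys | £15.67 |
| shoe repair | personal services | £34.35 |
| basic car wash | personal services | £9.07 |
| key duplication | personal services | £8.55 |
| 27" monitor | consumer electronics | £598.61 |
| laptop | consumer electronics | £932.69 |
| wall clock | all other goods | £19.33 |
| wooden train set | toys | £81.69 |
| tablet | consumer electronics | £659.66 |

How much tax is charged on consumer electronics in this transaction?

27" monitor £598.61: consumer electronics → 9% + 3.25% surcharge = 12.25% → £73.33
Laptop £932.69: consumer electronics → 9% + 3.25% surcharge = 12.25% → £114.25
Tablet £659.66: consumer electronics → 9% + 3.25% surcharge = 12.25% → £80.81
Tax on consumer electronics = £73.33 + £114.25 + £80.81 = £268.39

£268.39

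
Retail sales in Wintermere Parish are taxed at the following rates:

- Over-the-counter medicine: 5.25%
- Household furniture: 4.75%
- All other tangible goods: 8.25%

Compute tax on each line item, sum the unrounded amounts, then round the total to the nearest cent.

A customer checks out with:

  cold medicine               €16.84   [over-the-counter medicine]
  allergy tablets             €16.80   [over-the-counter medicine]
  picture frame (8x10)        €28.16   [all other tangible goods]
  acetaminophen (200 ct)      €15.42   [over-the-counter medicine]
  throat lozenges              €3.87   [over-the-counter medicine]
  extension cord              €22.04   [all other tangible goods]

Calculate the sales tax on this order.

€6.92

Cold medicine €16.84: over-the-counter medicine → 5.25% → €0.8841
Allergy tablets €16.80: over-the-counter medicine → 5.25% → €0.882
Picture frame (8x10) €28.16: all other tangible goods → 8.25% → €2.3232
Acetaminophen (200 ct) €15.42: over-the-counter medicine → 5.25% → €0.80955
Throat lozenges €3.87: over-the-counter medicine → 5.25% → €0.203175
Extension cord €22.04: all other tangible goods → 8.25% → €1.8183
Unrounded tax sum = €6.920325 → €6.92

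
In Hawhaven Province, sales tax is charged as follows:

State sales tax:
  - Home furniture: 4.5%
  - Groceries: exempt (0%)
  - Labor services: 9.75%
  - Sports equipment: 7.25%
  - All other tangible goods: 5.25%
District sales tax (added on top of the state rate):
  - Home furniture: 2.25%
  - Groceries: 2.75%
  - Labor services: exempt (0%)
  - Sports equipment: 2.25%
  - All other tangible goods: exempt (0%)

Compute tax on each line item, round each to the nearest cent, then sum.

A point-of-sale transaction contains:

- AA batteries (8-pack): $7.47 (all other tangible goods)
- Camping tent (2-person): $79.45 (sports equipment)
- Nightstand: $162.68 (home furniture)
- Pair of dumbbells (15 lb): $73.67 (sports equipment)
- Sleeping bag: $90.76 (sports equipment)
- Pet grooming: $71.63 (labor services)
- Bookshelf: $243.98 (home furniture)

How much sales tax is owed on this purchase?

AA batteries (8-pack) $7.47: all other tangible goods → 5.25% + 0% district = 5.25% → $0.39
Camping tent (2-person) $79.45: sports equipment → 7.25% + 2.25% district = 9.5% → $7.55
Nightstand $162.68: home furniture → 4.5% + 2.25% district = 6.75% → $10.98
Pair of dumbbells (15 lb) $73.67: sports equipment → 7.25% + 2.25% district = 9.5% → $7.00
Sleeping bag $90.76: sports equipment → 7.25% + 2.25% district = 9.5% → $8.62
Pet grooming $71.63: labor services → 9.75% + 0% district = 9.75% → $6.98
Bookshelf $243.98: home furniture → 4.5% + 2.25% district = 6.75% → $16.47
Total tax = $0.39 + $7.55 + $10.98 + $7.00 + $8.62 + $6.98 + $16.47 = $57.99

$57.99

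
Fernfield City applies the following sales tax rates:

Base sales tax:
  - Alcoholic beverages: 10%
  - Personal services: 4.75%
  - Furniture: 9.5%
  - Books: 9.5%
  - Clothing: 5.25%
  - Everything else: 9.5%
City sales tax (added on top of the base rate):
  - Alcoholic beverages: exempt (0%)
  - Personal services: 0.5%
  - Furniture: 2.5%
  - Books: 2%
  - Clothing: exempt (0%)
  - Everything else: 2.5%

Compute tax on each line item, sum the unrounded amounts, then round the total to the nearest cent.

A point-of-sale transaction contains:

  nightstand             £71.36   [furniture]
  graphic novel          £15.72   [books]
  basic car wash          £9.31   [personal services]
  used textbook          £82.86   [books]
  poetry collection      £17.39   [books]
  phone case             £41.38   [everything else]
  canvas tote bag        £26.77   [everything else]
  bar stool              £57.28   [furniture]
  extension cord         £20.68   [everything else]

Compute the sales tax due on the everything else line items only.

£10.66

Phone case £41.38: everything else → 9.5% + 2.5% city = 12% → £4.9656
Canvas tote bag £26.77: everything else → 9.5% + 2.5% city = 12% → £3.2124
Extension cord £20.68: everything else → 9.5% + 2.5% city = 12% → £2.4816
Tax on everything else: unrounded sum = £10.6596 → £10.66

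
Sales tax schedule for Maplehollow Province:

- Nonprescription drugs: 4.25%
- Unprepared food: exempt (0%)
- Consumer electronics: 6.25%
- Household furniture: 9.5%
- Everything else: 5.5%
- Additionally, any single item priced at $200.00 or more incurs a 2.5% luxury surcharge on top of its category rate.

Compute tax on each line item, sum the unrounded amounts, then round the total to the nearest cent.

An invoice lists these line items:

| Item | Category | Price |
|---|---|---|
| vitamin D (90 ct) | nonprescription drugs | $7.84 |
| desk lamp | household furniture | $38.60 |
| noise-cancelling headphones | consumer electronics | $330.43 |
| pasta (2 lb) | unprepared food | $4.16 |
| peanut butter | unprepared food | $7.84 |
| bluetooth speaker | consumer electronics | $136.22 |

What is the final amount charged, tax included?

$566.52

Vitamin D (90 ct) $7.84: nonprescription drugs → 4.25% → $0.3332
Desk lamp $38.60: household furniture → 9.5% → $3.667
Noise-cancelling headphones $330.43: consumer electronics → 6.25% + 2.5% surcharge = 8.75% → $28.912625
Pasta (2 lb) $4.16: unprepared food → 0% → $0.00
Peanut butter $7.84: unprepared food → 0% → $0.00
Bluetooth speaker $136.22: consumer electronics → 6.25% → $8.51375
Subtotal = $525.09; unrounded tax = $41.426575 → $41.43; total due = $566.52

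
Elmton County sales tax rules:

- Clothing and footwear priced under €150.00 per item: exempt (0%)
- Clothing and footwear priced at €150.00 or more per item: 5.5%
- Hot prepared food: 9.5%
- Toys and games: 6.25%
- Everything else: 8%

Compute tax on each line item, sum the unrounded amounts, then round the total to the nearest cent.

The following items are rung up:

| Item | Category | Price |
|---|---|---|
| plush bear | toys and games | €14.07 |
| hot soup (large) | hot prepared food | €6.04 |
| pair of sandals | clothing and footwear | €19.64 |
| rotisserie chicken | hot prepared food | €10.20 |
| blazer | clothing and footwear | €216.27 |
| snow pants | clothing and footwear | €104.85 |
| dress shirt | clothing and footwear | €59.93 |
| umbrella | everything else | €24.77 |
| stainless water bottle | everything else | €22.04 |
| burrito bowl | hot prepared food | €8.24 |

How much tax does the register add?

€18.84

Plush bear €14.07: toys and games → 6.25% → €0.879375
Hot soup (large) €6.04: hot prepared food → 9.5% → €0.5738
Pair of sandals €19.64: clothing and footwear, under €150.00 → 0% → €0.00
Rotisserie chicken €10.20: hot prepared food → 9.5% → €0.969
Blazer €216.27: clothing and footwear, €150.00 or more → 5.5% → €11.89485
Snow pants €104.85: clothing and footwear, under €150.00 → 0% → €0.00
Dress shirt €59.93: clothing and footwear, under €150.00 → 0% → €0.00
Umbrella €24.77: everything else → 8% → €1.9816
Stainless water bottle €22.04: everything else → 8% → €1.7632
Burrito bowl €8.24: hot prepared food → 9.5% → €0.7828
Unrounded tax sum = €18.844625 → €18.84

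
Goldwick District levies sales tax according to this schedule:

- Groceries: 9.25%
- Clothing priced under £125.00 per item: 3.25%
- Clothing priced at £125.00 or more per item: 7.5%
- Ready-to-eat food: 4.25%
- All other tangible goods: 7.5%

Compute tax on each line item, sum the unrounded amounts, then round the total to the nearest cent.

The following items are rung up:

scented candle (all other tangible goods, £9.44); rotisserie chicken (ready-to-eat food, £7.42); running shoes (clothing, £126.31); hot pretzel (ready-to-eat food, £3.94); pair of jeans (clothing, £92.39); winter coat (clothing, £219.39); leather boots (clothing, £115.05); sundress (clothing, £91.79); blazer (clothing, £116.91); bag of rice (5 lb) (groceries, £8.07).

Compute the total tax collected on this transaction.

£41.39

Scented candle £9.44: all other tangible goods → 7.5% → £0.708
Rotisserie chicken £7.42: ready-to-eat food → 4.25% → £0.31535
Running shoes £126.31: clothing, £125.00 or more → 7.5% → £9.47325
Hot pretzel £3.94: ready-to-eat food → 4.25% → £0.16745
Pair of jeans £92.39: clothing, under £125.00 → 3.25% → £3.002675
Winter coat £219.39: clothing, £125.00 or more → 7.5% → £16.45425
Leather boots £115.05: clothing, under £125.00 → 3.25% → £3.739125
Sundress £91.79: clothing, under £125.00 → 3.25% → £2.983175
Blazer £116.91: clothing, under £125.00 → 3.25% → £3.799575
Bag of rice (5 lb) £8.07: groceries → 9.25% → £0.746475
Unrounded tax sum = £41.389325 → £41.39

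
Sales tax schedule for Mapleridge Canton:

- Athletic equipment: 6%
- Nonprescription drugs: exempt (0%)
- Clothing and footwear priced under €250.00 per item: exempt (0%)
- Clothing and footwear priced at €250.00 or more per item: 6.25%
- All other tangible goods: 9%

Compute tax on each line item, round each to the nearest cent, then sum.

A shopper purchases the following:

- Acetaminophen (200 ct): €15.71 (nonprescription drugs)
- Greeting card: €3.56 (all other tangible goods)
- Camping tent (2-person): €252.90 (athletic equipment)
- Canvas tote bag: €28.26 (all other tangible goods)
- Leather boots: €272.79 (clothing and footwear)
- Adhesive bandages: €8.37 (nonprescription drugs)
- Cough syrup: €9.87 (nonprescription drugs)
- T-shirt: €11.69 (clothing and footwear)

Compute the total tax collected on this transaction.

€35.08

Acetaminophen (200 ct) €15.71: nonprescription drugs → 0% → €0.00
Greeting card €3.56: all other tangible goods → 9% → €0.32
Camping tent (2-person) €252.90: athletic equipment → 6% → €15.17
Canvas tote bag €28.26: all other tangible goods → 9% → €2.54
Leather boots €272.79: clothing and footwear, €250.00 or more → 6.25% → €17.05
Adhesive bandages €8.37: nonprescription drugs → 0% → €0.00
Cough syrup €9.87: nonprescription drugs → 0% → €0.00
T-shirt €11.69: clothing and footwear, under €250.00 → 0% → €0.00
Total tax = €0.32 + €15.17 + €2.54 + €17.05 = €35.08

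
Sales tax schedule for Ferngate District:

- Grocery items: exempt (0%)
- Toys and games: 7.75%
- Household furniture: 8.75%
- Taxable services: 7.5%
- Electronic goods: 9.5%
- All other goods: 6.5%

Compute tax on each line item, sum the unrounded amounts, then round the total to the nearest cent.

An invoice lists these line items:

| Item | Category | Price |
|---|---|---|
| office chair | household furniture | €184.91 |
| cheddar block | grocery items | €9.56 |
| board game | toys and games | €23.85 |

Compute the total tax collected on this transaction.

€18.03

Office chair €184.91: household furniture → 8.75% → €16.179625
Cheddar block €9.56: grocery items → 0% → €0.00
Board game €23.85: toys and games → 7.75% → €1.848375
Unrounded tax sum = €18.028 → €18.03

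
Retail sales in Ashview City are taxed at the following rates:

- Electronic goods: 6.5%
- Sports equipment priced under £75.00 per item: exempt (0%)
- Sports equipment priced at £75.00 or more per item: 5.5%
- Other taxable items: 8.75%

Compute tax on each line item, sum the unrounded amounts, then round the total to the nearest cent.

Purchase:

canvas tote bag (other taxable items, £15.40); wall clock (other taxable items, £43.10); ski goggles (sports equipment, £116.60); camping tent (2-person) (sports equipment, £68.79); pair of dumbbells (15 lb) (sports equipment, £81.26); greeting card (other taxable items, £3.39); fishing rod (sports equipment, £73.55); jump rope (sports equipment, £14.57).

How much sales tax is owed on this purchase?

Canvas tote bag £15.40: other taxable items → 8.75% → £1.3475
Wall clock £43.10: other taxable items → 8.75% → £3.77125
Ski goggles £116.60: sports equipment, £75.00 or more → 5.5% → £6.413
Camping tent (2-person) £68.79: sports equipment, under £75.00 → 0% → £0.00
Pair of dumbbells (15 lb) £81.26: sports equipment, £75.00 or more → 5.5% → £4.4693
Greeting card £3.39: other taxable items → 8.75% → £0.296625
Fishing rod £73.55: sports equipment, under £75.00 → 0% → £0.00
Jump rope £14.57: sports equipment, under £75.00 → 0% → £0.00
Unrounded tax sum = £16.297675 → £16.30

£16.30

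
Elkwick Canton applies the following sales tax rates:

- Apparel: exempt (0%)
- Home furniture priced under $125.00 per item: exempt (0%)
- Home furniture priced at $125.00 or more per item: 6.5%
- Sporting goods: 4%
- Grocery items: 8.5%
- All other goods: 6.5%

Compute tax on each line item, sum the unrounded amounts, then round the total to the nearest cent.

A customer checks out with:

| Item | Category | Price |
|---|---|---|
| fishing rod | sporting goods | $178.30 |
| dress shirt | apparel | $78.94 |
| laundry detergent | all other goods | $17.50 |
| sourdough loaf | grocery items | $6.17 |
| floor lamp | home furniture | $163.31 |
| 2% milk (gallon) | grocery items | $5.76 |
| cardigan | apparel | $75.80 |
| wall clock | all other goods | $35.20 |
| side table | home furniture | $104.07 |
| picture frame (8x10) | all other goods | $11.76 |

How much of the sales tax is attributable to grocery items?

$1.01

Sourdough loaf $6.17: grocery items → 8.5% → $0.52445
2% milk (gallon) $5.76: grocery items → 8.5% → $0.4896
Tax on grocery items: unrounded sum = $1.01405 → $1.01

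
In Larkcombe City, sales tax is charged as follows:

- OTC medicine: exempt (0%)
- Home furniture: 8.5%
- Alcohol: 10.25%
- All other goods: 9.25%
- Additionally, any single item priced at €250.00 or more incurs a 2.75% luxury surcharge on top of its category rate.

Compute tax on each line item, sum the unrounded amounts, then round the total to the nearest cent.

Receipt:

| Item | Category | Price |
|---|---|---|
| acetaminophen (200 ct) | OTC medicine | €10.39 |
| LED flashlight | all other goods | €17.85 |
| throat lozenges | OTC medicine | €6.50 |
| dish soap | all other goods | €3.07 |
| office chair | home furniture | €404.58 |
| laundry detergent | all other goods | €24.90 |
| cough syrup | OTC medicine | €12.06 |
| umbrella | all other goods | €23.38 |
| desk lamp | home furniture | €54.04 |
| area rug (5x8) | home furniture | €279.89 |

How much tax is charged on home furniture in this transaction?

€81.60

Office chair €404.58: home furniture → 8.5% + 2.75% surcharge = 11.25% → €45.51525
Desk lamp €54.04: home furniture → 8.5% → €4.5934
Area rug (5x8) €279.89: home furniture → 8.5% + 2.75% surcharge = 11.25% → €31.487625
Tax on home furniture: unrounded sum = €81.596275 → €81.60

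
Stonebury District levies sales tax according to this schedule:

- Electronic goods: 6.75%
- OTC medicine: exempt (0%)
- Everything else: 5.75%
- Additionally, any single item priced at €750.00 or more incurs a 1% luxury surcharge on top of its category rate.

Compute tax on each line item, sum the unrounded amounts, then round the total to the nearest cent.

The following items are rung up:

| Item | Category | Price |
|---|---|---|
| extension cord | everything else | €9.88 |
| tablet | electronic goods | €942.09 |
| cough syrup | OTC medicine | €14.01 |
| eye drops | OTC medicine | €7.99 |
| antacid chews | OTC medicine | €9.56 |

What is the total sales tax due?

Extension cord €9.88: everything else → 5.75% → €0.5681
Tablet €942.09: electronic goods → 6.75% + 1% surcharge = 7.75% → €73.011975
Cough syrup €14.01: OTC medicine → 0% → €0.00
Eye drops €7.99: OTC medicine → 0% → €0.00
Antacid chews €9.56: OTC medicine → 0% → €0.00
Unrounded tax sum = €73.580075 → €73.58

€73.58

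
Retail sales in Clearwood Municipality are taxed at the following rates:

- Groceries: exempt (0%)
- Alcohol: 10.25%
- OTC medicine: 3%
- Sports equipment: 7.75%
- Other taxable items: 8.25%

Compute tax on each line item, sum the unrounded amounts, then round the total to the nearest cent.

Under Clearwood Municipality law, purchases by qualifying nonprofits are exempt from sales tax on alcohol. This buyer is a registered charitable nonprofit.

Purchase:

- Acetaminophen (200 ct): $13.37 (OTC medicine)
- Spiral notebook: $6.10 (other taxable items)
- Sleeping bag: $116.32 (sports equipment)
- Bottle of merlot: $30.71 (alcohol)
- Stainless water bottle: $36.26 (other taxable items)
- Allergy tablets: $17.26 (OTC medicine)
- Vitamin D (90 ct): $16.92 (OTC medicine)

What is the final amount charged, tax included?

$250.88

Acetaminophen (200 ct) $13.37: OTC medicine → 3% → $0.4011
Spiral notebook $6.10: other taxable items → 8.25% → $0.50325
Sleeping bag $116.32: sports equipment → 7.75% → $9.0148
Bottle of merlot $30.71: alcohol, buyer-exempt → 0% → $0.00
Stainless water bottle $36.26: other taxable items → 8.25% → $2.99145
Allergy tablets $17.26: OTC medicine → 3% → $0.5178
Vitamin D (90 ct) $16.92: OTC medicine → 3% → $0.5076
Subtotal = $236.94; unrounded tax = $13.936 → $13.94; total due = $250.88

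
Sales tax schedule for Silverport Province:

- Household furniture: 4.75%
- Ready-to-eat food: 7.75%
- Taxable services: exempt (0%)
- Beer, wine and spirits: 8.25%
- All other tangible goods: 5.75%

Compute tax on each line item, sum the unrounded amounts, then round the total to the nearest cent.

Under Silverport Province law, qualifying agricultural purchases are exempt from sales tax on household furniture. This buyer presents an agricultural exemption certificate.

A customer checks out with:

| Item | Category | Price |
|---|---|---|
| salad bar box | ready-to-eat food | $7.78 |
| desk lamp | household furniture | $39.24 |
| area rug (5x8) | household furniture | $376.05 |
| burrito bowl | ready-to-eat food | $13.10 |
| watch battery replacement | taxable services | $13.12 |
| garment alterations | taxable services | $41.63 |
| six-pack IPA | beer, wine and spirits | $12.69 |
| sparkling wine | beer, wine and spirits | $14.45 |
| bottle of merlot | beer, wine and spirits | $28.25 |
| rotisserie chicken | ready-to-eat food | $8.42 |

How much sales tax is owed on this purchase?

Salad bar box $7.78: ready-to-eat food → 7.75% → $0.60295
Desk lamp $39.24: household furniture, buyer-exempt → 0% → $0.00
Area rug (5x8) $376.05: household furniture, buyer-exempt → 0% → $0.00
Burrito bowl $13.10: ready-to-eat food → 7.75% → $1.01525
Watch battery replacement $13.12: taxable services → 0% → $0.00
Garment alterations $41.63: taxable services → 0% → $0.00
Six-pack IPA $12.69: beer, wine and spirits → 8.25% → $1.046925
Sparkling wine $14.45: beer, wine and spirits → 8.25% → $1.192125
Bottle of merlot $28.25: beer, wine and spirits → 8.25% → $2.330625
Rotisserie chicken $8.42: ready-to-eat food → 7.75% → $0.65255
Unrounded tax sum = $6.840425 → $6.84

$6.84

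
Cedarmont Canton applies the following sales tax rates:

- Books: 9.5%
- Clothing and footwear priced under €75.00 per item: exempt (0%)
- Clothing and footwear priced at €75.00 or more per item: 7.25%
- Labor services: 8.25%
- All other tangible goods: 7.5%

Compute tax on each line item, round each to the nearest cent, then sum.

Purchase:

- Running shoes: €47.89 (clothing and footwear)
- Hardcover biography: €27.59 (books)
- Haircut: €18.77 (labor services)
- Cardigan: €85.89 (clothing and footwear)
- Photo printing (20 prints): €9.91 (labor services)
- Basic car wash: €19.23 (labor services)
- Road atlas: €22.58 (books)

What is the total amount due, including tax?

Running shoes €47.89: clothing and footwear, under €75.00 → 0% → €0.00
Hardcover biography €27.59: books → 9.5% → €2.62
Haircut €18.77: labor services → 8.25% → €1.55
Cardigan €85.89: clothing and footwear, €75.00 or more → 7.25% → €6.23
Photo printing (20 prints) €9.91: labor services → 8.25% → €0.82
Basic car wash €19.23: labor services → 8.25% → €1.59
Road atlas €22.58: books → 9.5% → €2.15
Subtotal = €231.86; tax = €14.96; total due = €246.82

€246.82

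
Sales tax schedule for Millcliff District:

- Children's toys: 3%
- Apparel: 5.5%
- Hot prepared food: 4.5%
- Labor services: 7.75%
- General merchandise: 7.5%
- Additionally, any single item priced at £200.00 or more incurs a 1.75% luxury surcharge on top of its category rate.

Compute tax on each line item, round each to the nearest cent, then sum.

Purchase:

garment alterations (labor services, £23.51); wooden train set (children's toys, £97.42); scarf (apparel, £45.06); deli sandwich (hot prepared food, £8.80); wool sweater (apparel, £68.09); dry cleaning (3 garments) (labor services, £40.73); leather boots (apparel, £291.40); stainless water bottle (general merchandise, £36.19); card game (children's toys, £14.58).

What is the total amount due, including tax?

Garment alterations £23.51: labor services → 7.75% → £1.82
Wooden train set £97.42: children's toys → 3% → £2.92
Scarf £45.06: apparel → 5.5% → £2.48
Deli sandwich £8.80: hot prepared food → 4.5% → £0.40
Wool sweater £68.09: apparel → 5.5% → £3.74
Dry cleaning (3 garments) £40.73: labor services → 7.75% → £3.16
Leather boots £291.40: apparel → 5.5% + 1.75% surcharge = 7.25% → £21.13
Stainless water bottle £36.19: general merchandise → 7.5% → £2.71
Card game £14.58: children's toys → 3% → £0.44
Subtotal = £625.78; tax = £38.80; total due = £664.58

£664.58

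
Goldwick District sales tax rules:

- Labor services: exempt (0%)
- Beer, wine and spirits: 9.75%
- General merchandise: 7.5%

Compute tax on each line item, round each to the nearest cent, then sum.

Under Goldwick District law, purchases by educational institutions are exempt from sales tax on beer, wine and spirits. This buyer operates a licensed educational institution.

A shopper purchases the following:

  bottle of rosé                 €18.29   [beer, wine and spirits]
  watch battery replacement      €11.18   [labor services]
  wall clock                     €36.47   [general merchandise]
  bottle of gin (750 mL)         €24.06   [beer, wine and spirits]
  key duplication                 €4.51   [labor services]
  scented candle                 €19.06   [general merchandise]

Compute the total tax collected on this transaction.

€4.17

Bottle of rosé €18.29: beer, wine and spirits, buyer-exempt → 0% → €0.00
Watch battery replacement €11.18: labor services → 0% → €0.00
Wall clock €36.47: general merchandise → 7.5% → €2.74
Bottle of gin (750 mL) €24.06: beer, wine and spirits, buyer-exempt → 0% → €0.00
Key duplication €4.51: labor services → 0% → €0.00
Scented candle €19.06: general merchandise → 7.5% → €1.43
Total tax = €2.74 + €1.43 = €4.17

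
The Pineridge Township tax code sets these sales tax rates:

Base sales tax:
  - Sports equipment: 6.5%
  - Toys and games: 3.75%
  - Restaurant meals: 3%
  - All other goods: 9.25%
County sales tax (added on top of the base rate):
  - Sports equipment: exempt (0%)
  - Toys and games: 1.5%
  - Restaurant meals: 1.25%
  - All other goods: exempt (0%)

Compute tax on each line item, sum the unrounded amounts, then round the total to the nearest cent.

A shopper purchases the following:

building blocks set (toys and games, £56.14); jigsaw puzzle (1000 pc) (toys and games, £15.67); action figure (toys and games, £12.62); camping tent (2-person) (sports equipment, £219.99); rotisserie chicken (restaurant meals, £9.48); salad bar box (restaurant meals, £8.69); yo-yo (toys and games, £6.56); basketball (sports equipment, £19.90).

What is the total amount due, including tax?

£370.19

Building blocks set £56.14: toys and games → 3.75% + 1.5% county = 5.25% → £2.94735
Jigsaw puzzle (1000 pc) £15.67: toys and games → 3.75% + 1.5% county = 5.25% → £0.822675
Action figure £12.62: toys and games → 3.75% + 1.5% county = 5.25% → £0.66255
Camping tent (2-person) £219.99: sports equipment → 6.5% + 0% county = 6.5% → £14.29935
Rotisserie chicken £9.48: restaurant meals → 3% + 1.25% county = 4.25% → £0.4029
Salad bar box £8.69: restaurant meals → 3% + 1.25% county = 4.25% → £0.369325
Yo-yo £6.56: toys and games → 3.75% + 1.5% county = 5.25% → £0.3444
Basketball £19.90: sports equipment → 6.5% + 0% county = 6.5% → £1.2935
Subtotal = £349.05; unrounded tax = £21.14205 → £21.14; total due = £370.19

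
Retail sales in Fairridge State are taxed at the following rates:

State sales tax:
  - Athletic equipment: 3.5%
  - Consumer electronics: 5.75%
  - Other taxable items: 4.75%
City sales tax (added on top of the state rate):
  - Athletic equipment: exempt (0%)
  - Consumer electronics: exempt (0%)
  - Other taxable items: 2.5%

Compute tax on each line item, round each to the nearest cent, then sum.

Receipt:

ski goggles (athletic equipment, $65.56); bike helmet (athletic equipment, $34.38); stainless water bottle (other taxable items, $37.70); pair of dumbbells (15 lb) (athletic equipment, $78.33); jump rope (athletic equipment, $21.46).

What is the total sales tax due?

$9.71

Ski goggles $65.56: athletic equipment → 3.5% + 0% city = 3.5% → $2.29
Bike helmet $34.38: athletic equipment → 3.5% + 0% city = 3.5% → $1.20
Stainless water bottle $37.70: other taxable items → 4.75% + 2.5% city = 7.25% → $2.73
Pair of dumbbells (15 lb) $78.33: athletic equipment → 3.5% + 0% city = 3.5% → $2.74
Jump rope $21.46: athletic equipment → 3.5% + 0% city = 3.5% → $0.75
Total tax = $2.29 + $1.20 + $2.73 + $2.74 + $0.75 = $9.71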